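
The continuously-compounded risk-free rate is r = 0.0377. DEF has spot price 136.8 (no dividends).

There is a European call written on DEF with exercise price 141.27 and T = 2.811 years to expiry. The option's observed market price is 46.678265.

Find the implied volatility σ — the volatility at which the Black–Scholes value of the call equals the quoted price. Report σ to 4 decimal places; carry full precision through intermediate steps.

sigma = 0.4850

At σ = 0.4850 the Black–Scholes value reproduces the quote:
σ√T = 0.485·√2.811 = 0.813153
d₁ = (ln(S/K) + (r+σ²/2)T) / (σ√T) = (ln(136.8/141.27) + (0.0377+0.485²/2)·2.811) / 0.813153 = (-0.032153 + 0.436583) / 0.813153 = 0.497361
d₂ = d₁ − σ√T = 0.497361 − 0.813153 = -0.315792
e^{−rT} = 0.899447
N(d₁) = 0.690533,  N(d₂) = 0.376080
V = S·N(d₁) − K·e^{−rT}·N(d₂) = 94.464880 − 47.786615 = 46.678265 (the observed quote) — the price is monotone increasing in volatility, hence this σ is the only solution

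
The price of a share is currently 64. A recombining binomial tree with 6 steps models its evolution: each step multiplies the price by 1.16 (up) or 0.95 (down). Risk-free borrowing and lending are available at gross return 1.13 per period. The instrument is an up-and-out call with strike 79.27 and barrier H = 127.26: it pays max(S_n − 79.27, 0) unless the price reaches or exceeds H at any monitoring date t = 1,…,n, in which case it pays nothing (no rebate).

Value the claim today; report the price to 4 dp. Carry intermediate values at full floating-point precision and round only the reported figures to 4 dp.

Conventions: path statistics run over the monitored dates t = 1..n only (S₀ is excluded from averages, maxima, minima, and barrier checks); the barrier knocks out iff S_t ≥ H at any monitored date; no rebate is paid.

Risk-neutral up-probability p* = (R−d)/(u−d) = (1.13−0.95)/(1.16−0.95) = 0.8571; the claim prices as the p*-weighted sum of path payoffs discounted by R^6.
Enumerate all 2^6 = 64 price paths (U = up ×1.16, D = down ×0.95); each path with k up-moves has probability p*^k·(1−p*)^(6−k).
DDDDDD: M=60.8000, payoff=0.0000, prob=0.000008
UDDDDD: M=74.2400, payoff=0.0000, prob=0.000051
DUDDDD: M=70.5280, payoff=0.0000, prob=0.000051
UUDDDD: M=86.1184, payoff=0.0000, prob=0.000306
DDUDDD: M=67.0016, payoff=0.0000, prob=0.000051
UDUDDD: M=81.8125, payoff=0.0000, prob=0.000306
DUUDDD: M=81.8125, payoff=0.0000, prob=0.000306
UUUDDD: M=99.8973, payoff=6.3795, prob=0.001836
DDDUDD: M=63.6515, payoff=0.0000, prob=0.000051
UDDUDD: M=77.7219, payoff=0.0000, prob=0.000306
DUDUDD: M=77.7219, payoff=0.0000, prob=0.000306
UUDUDD: M=94.9025, payoff=6.3795, prob=0.001836
DDUUDD: M=77.7219, payoff=0.0000, prob=0.000306
UDUUDD: M=94.9025, payoff=6.3795, prob=0.001836
DUUUDD: M=94.9025, payoff=6.3795, prob=0.001836
UUUUDD: M=115.8809, payoff=25.3125, prob=0.011016
DDDDUD: M=60.8000, payoff=0.0000, prob=0.000051
UDDDUD: M=74.2400, payoff=0.0000, prob=0.000306
DUDDUD: M=73.8358, payoff=0.0000, prob=0.000306
UUDDUD: M=90.1574, payoff=6.3795, prob=0.001836
DDUDUD: M=73.8358, payoff=0.0000, prob=0.000306
UDUDUD: M=90.1574, payoff=6.3795, prob=0.001836
DUUDUD: M=90.1574, payoff=6.3795, prob=0.001836
UUUDUD: M=110.0869, payoff=25.3125, prob=0.011016
DDDUUD: M=73.8358, payoff=0.0000, prob=0.000306
UDDUUD: M=90.1574, payoff=6.3795, prob=0.001836
DUDUUD: M=90.1574, payoff=6.3795, prob=0.001836
UUDUUD: M=110.0869, payoff=25.3125, prob=0.011016
DDUUUD: M=90.1574, payoff=6.3795, prob=0.001836
UDUUUD: M=110.0869, payoff=25.3125, prob=0.011016
DUUUUD: M=110.0869, payoff=25.3125, prob=0.011016
UUUUUD: M=134.4219, payoff=0.0000, prob=0.066095
DDDDDU: M=60.8000, payoff=0.0000, prob=0.000051
UDDDDU: M=74.2400, payoff=0.0000, prob=0.000306
DUDDDU: M=70.5280, payoff=0.0000, prob=0.000306
UUDDDU: M=86.1184, payoff=6.3795, prob=0.001836
DDUDDU: M=70.1440, payoff=0.0000, prob=0.000306
UDUDDU: M=85.6495, payoff=6.3795, prob=0.001836
DUUDDU: M=85.6495, payoff=6.3795, prob=0.001836
UUUDDU: M=104.5825, payoff=25.3125, prob=0.011016
DDDUDU: M=70.1440, payoff=0.0000, prob=0.000306
UDDUDU: M=85.6495, payoff=6.3795, prob=0.001836
DUDUDU: M=85.6495, payoff=6.3795, prob=0.001836
UUDUDU: M=104.5825, payoff=25.3125, prob=0.011016
DDUUDU: M=85.6495, payoff=6.3795, prob=0.001836
UDUUDU: M=104.5825, payoff=25.3125, prob=0.011016
DUUUDU: M=104.5825, payoff=25.3125, prob=0.011016
UUUUDU: M=127.7008, payoff=0.0000, prob=0.066095
DDDDUU: M=70.1440, payoff=0.0000, prob=0.000306
UDDDUU: M=85.6495, payoff=6.3795, prob=0.001836
DUDDUU: M=85.6495, payoff=6.3795, prob=0.001836
UUDDUU: M=104.5825, payoff=25.3125, prob=0.011016
DDUDUU: M=85.6495, payoff=6.3795, prob=0.001836
UDUDUU: M=104.5825, payoff=25.3125, prob=0.011016
DUUDUU: M=104.5825, payoff=25.3125, prob=0.011016
UUUDUU: M=127.7008, payoff=0.0000, prob=0.066095
DDDUUU: M=85.6495, payoff=6.3795, prob=0.001836
UDDUUU: M=104.5825, payoff=25.3125, prob=0.011016
DUDUUU: M=104.5825, payoff=25.3125, prob=0.011016
UUDUUU: M=127.7008, payoff=0.0000, prob=0.066095
DDUUUU: M=104.5825, payoff=25.3125, prob=0.011016
UDUUUU: M=127.7008, payoff=0.0000, prob=0.066095
DUUUUU: M=127.7008, payoff=0.0000, prob=0.066095
UUUUUU: M=155.9294, payoff=0.0000, prob=0.396569
Price = Σ prob·payoff / R^6 = 4.416824 / 2.081952 = 2.1215

price = 2.1215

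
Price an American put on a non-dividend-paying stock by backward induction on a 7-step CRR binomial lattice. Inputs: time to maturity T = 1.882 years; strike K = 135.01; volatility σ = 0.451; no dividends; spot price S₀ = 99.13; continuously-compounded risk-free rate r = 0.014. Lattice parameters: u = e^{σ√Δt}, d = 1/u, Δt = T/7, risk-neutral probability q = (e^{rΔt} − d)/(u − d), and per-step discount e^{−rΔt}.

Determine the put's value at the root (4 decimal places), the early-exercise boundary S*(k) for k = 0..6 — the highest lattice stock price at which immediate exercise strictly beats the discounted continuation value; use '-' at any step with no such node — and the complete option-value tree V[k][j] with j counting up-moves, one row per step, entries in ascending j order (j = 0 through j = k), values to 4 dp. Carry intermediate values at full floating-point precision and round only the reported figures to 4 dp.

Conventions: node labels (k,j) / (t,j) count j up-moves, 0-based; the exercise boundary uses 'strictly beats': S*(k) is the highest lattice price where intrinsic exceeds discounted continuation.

Δt=0.26886, u=1.26345, d=0.79148, q=0.44979, disc=e^(-rΔt)=0.99624
k=7 terminal: V=max(K-S,0) → 115.7220 104.2202 85.8597 56.5505 9.7637 0.0000 0.0000 0.0000
k=6: j=0 S=24.3695 intr=110.6405 cont=110.1333 V=110.6405[EX]; j=1 S=38.9015 intr=96.1085 cont=95.6013 V=96.1085[EX]; j=2 S=62.0991 intr=72.9109 cont=72.4036 V=72.9109[EX]; j=3 S=99.1300 intr=35.8800 cont=35.3728 V=35.8800[EX]; j=4 S=158.2430 intr=0.0000 cont=5.3519 V=5.3519[hold]; j=5 S=252.6063 intr=0.0000 cont=0.0000 V=0.0000[hold]; j=6 S=403.2400 intr=0.0000 cont=0.0000 V=0.0000[hold]  S*(6)=99.1300
k=5: j=0 S=30.7898 intr=104.2202 cont=103.7130 V=104.2202[EX]; j=1 S=49.1503 intr=85.8597 cont=85.3525 V=85.8597[EX]; j=2 S=78.4595 intr=56.5505 cont=56.0433 V=56.5505[EX]; j=3 S=125.2463 intr=9.7637 cont=22.0655 V=22.0655[hold]; j=4 S=199.9329 intr=0.0000 cont=2.9336 V=2.9336[hold]; j=5 S=319.1566 intr=0.0000 cont=0.0000 V=0.0000[hold]  S*(5)=78.4595
k=4: j=0 S=38.9015 intr=96.1085 cont=95.6013 V=96.1085[EX]; j=1 S=62.0991 intr=72.9109 cont=72.4036 V=72.9109[EX]; j=2 S=99.1300 intr=35.8800 cont=40.8852 V=40.8852[hold]; j=3 S=158.2430 intr=0.0000 cont=13.4095 V=13.4095[hold]; j=4 S=252.6063 intr=0.0000 cont=1.6080 V=1.6080[hold]  S*(4)=62.0991
k=3: j=0 S=49.1503 intr=85.8597 cont=85.3525 V=85.8597[EX]; j=1 S=78.4595 intr=56.5505 cont=58.2862 V=58.2862[hold]; j=2 S=125.2463 intr=9.7637 cont=28.4197 V=28.4197[hold]; j=3 S=199.9329 intr=0.0000 cont=8.0709 V=8.0709[hold]  S*(3)=49.1503
k=2: j=0 S=62.0991 intr=72.9109 cont=73.1814 V=73.1814[hold]; j=1 S=99.1300 intr=35.8800 cont=44.6839 V=44.6839[hold]; j=2 S=158.2430 intr=0.0000 cont=19.1946 V=19.1946[hold]  S*(2)=-
k=1: j=0 S=78.4595 intr=56.5505 cont=60.1367 V=60.1367[hold]; j=1 S=125.2463 intr=9.7637 cont=33.0942 V=33.0942[hold]  S*(1)=-
k=0: j=0 S=99.1300 intr=35.8800 cont=47.7929 V=47.7929[hold]  S*(0)=-

price = 47.7929
boundary = - - - 49.1503 62.0991 78.4595 99.1300
tree:
47.7929
60.1367 33.0942
73.1814 44.6839 19.1946
85.8597 58.2862 28.4197 8.0709
96.1085 72.9109 40.8852 13.4095 1.6080
104.2202 85.8597 56.5505 22.0655 2.9336 0.0000
110.6405 96.1085 72.9109 35.8800 5.3519 0.0000 0.0000
115.7220 104.2202 85.8597 56.5505 9.7637 0.0000 0.0000 0.0000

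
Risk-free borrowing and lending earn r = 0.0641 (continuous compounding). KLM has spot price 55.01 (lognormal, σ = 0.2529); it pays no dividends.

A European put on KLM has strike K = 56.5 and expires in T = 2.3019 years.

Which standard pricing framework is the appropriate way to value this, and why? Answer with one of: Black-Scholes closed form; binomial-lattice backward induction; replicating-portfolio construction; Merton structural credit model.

Key observation: the instrument is a plain European put (strike 56.5) on a lognormal asset; the exact continuous-time formula applies directly.

framework: Black-Scholes closed form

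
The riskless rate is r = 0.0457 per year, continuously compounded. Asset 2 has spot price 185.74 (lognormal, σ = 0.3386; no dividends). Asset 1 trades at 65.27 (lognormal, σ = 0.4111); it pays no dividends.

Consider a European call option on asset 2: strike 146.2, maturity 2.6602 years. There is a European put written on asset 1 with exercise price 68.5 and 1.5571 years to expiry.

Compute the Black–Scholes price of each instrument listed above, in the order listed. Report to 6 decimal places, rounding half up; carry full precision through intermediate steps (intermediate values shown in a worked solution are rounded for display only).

price(asset 2 call K=146.2) = 69.227636
price(asset 1 put K=68.5) = 12.338472

[asset 2 call K=146.2]
σ√T = 0.3386·√2.6602 = 0.552261
d₁ = (ln(S/K) + (r+σ²/2)T) / (σ√T) = (ln(185.74/146.2) + (0.0457+0.3386²/2)·2.6602) / 0.552261 = (0.239372 + 0.274067) / 0.552261 = 0.929705
d₂ = d₁ − σ√T = 0.929705 − 0.552261 = 0.377444
e^{−rT} = 0.885528
N(d₁) = 0.823738,  N(d₂) = 0.647078
price = S·N(d₁) − K·e^{−rT}·N(d₂) = 153.001099 − 83.773463 = 69.227636
[asset 1 put K=68.5]
σ√T = 0.4111·√1.5571 = 0.512986
d₁ = (ln(S/K) + (r+σ²/2)T) / (σ√T) = (ln(65.27/68.5) + (0.0457+0.4111²/2)·1.5571) / 0.512986 = (-0.048301 + 0.202737) / 0.512986 = 0.301052
d₂ = d₁ − σ√T = 0.301052 − 0.512986 = -0.211934
e^{−rT} = 0.931313
N(−d₁) = 0.381687,  N(−d₂) = 0.583921
price = K·e^{−rT}·N(−d₂) − S·N(−d₁) = 37.251202 − 24.912731 = 12.338472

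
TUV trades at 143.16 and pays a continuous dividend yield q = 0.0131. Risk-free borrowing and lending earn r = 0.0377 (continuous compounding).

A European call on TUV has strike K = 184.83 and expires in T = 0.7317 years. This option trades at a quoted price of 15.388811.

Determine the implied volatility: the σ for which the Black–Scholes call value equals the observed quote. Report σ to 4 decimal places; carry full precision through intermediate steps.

sigma = 0.5681

At σ = 0.5681 the Black–Scholes value reproduces the quote:
σ√T = 0.5681·√0.7317 = 0.485950
d₁ = (ln(S/K) + (r−q+σ²/2)T) / (σ√T) = (ln(143.16/184.83) + (0.0377−0.0131+0.5681²/2)·0.7317) / 0.485950 = (-0.255474 + 0.136073) / 0.485950 = -0.245705
d₂ = d₁ − σ√T = -0.245705 − 0.485950 = -0.731655
e^{−rT} = 0.972792
e^{−qT} = 0.990461
N(d₁) = 0.402955,  N(d₂) = 0.232190
V = S·e^{−qT}·N(d₁) − K·e^{−rT}·N(d₂) = 57.136782 − 41.747971 = 15.388811 (the observed quote) — the price is monotone increasing in volatility, hence this σ is the only solution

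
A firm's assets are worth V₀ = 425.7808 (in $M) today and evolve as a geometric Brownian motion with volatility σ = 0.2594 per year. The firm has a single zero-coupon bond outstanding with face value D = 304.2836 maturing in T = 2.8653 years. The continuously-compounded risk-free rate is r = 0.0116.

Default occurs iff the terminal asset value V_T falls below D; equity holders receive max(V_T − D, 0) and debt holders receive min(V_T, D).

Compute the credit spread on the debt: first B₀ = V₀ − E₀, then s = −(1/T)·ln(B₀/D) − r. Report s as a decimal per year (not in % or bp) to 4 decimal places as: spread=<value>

spread=0.0209

Equity is a call on the firm's assets struck at D = 304.2836:
d₁ = [ln(V₀/D) + (r + σ²/2)T] / (σ√T)
   = [ln(425.7808/304.2836) + (0.0116 + 0.5·0.2594²)·2.8653] / (0.2594·√2.8653)
   = [0.335964 + 0.129638] / 0.439091 = 1.060377
d₂ = d₁ − σ√T = 1.060377 − 0.439091 = 0.621286
N(d₁) = 0.855514,  N(d₂) = 0.732794,  e^(−rT) = 0.967309
E₀ = V₀·N(d₁) − D·e^(−rT)·N(d₂)
   = 425.7808·0.855514 − 304.2836·0.967309·0.732794 = 148.573357
B₀ = V₀ − E₀ = 425.7808 − 148.573357 = 277.207443
spread = −(1/T)·ln(B₀/D) − r = −(1/2.8653)·ln(277.207443/304.2836) − 0.0116 = 0.02092506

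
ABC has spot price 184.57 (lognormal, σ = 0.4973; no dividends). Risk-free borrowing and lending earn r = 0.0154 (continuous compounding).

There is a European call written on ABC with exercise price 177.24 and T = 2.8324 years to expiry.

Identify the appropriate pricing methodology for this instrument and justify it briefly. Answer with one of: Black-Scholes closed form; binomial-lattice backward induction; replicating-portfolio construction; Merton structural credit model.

framework: Black-Scholes closed form

Key observation: the strike-177.24 call on ABC is European-exercise on a continuously-modelled lognormal underlying, so its value is a single closed-form evaluation.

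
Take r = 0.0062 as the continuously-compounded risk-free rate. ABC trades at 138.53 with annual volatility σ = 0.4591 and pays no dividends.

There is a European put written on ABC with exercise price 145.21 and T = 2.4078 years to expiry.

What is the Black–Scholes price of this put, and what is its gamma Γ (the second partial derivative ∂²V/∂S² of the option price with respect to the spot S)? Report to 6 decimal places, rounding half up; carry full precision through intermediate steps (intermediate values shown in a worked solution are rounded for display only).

price = 41.486208
Γ = 0.003852

σ√T = 0.4591·√2.4078 = 0.712389
d₁ = (ln(S/K) + (r+σ²/2)T) / (σ√T) = (ln(138.53/145.21) + (0.0062+0.4591²/2)·2.4078) / 0.712389 = (-0.047094 + 0.268678) / 0.712389 = 0.311043
d₂ = d₁ − σ√T = 0.311043 − 0.712389 = -0.401347
e^{−rT} = 0.985183
N(−d₁) = 0.377884,  N(−d₂) = 0.655918
Put price V = K·e^{−rT}·N(−d₂) − S·N(−d₁) = 93.834480 − 52.348272 = 41.486208
φ(d₁) = (1/√(2π))·e^{−d₁²/2} = 0.380103
Γ = φ(d₁) / (S·σ·√T) = 0.003852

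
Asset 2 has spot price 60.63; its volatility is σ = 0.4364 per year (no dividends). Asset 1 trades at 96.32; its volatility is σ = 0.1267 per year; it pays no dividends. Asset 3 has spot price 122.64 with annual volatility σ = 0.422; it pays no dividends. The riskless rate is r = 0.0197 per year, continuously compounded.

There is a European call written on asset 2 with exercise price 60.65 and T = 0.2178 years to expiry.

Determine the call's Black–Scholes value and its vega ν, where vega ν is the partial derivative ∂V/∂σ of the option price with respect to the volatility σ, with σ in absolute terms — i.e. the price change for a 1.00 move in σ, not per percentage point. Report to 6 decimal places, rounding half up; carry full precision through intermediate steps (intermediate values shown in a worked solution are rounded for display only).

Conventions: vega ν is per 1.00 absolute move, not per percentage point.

price = 5.028732
ν = 11.205535

σ√T = 0.4364·√0.2178 = 0.203664
d₁ = (ln(S/K) + (r+σ²/2)T) / (σ√T) = (ln(60.63/60.65) + (0.0197+0.4364²/2)·0.2178) / 0.203664 = (-0.000330 + 0.025030) / 0.203664 = 0.121280
d₂ = d₁ − σ√T = 0.121280 − 0.203664 = -0.082384
e^{−rT} = 0.995719
N(d₁) = 0.548265,  N(d₂) = 0.467171
Call price V = S·N(d₁) − K·e^{−rT}·N(d₂) = 33.241325 − 28.212593 = 5.028732
φ(d₁) = (1/√(2π))·e^{−d₁²/2} = 0.396019
ν = S·φ(d₁)·√T = 11.205535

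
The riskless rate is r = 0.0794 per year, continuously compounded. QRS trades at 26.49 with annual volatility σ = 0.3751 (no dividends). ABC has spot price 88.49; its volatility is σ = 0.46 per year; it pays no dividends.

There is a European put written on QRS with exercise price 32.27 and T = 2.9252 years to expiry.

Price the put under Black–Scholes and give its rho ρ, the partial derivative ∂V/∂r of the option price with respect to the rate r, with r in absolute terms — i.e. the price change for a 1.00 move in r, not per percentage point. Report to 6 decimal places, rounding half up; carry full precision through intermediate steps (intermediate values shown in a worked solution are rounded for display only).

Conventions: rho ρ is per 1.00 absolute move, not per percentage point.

price = 6.106239
ρ = -45.275275

σ√T = 0.3751·√2.9252 = 0.641542
d₁ = (ln(S/K) + (r+σ²/2)T) / (σ√T) = (ln(26.49/32.27) + (0.0794+0.3751²/2)·2.9252) / 0.641542 = (-0.197371 + 0.438049) / 0.641542 = 0.375156
d₂ = d₁ − σ√T = 0.375156 − 0.641542 = -0.266386
e^{−rT} = 0.792739
N(−d₁) = 0.353772,  N(−d₂) = 0.605029
Put price V = K·e^{−rT}·N(−d₂) − S·N(−d₁) = 15.477668 − 9.371429 = 6.106239
ρ = −K·T·e^{−rT}·N(−d₂) = -45.275275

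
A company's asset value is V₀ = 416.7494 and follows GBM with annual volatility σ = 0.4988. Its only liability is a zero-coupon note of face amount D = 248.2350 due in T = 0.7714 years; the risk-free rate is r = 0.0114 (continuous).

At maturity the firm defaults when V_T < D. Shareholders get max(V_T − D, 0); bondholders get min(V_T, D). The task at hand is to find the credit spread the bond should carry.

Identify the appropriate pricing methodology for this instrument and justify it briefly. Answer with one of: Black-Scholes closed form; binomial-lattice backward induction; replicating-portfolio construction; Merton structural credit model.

framework: Merton structural credit model

Key observation: a levered firm with one bullet debt due at 0.7714 years is the canonical structural-credit setup: equity is a call on the firm's assets struck at the face value.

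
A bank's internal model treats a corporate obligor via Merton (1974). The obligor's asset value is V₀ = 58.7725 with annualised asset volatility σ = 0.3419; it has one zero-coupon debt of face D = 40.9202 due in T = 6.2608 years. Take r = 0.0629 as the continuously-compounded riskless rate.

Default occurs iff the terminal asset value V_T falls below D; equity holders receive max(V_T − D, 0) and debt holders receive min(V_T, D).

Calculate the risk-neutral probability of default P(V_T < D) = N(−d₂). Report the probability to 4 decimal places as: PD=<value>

With assets at 58.7725 and a single debt payment of 40.9202 at 6.2608 years:
d₁ = [ln(V₀/D) + (r + σ²/2)T] / (σ√T)
   = [ln(58.7725/40.9202) + (0.0629 + 0.5·0.3419²)·6.2608] / (0.3419·√6.2608)
   = [0.362050 + 0.759734] / 0.855488 = 1.311280
d₂ = d₁ − σ√T = 1.311280 − 0.855488 = 0.455792
risk-neutral PD = N(−d₂) = N(-0.455792) = 0.324270

PD=0.3243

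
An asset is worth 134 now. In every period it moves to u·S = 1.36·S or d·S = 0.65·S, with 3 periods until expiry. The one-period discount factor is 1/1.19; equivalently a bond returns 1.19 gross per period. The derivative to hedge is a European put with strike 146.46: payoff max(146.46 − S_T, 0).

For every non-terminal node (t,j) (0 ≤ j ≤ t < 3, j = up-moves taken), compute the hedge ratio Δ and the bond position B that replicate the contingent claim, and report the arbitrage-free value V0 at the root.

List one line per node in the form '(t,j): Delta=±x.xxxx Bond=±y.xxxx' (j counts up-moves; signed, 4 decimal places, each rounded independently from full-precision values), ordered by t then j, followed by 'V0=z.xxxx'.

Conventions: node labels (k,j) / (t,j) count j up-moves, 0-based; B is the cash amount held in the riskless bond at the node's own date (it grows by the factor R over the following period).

No-arbitrage ⇒ martingale measure with p* = (R−d)/(u−d) = 0.7606.
Terminal payoffs: V(3,0)=109.6603, V(3,1)=69.4636, V(3,2)=0.0000, V(3,3)=0.0000
  t=2,j=0: stock 56.6150 → up 76.9964 (V=69.4636), down 36.7998 (V=109.6603). Price 66.4606; hedge Δ=-1.0000, bond B=123.0756.
  t=2,j=1: stock 118.4560 → up 161.1002 (V=0.0000), down 76.9964 (V=69.4636). Price 13.9766; hedge Δ=-0.8259, bond B=111.8126.
  t=2,j=2: stock 247.8464 → up 337.0711 (V=0.0000), down 161.1002 (V=0.0000). Price 0.0000; hedge Δ=0.0000, bond B=0.0000.
  t=1,j=0: stock 87.1000 → up 118.4560 (V=13.9766), down 56.6150 (V=66.4606). Price 22.3052; hedge Δ=-0.8487, bond B=96.2264.
  t=1,j=1: stock 182.2400 → up 247.8464 (V=0.0000), down 118.4560 (V=13.9766). Price 2.8122; hedge Δ=-0.1080, bond B=22.4975.
  t=0,j=0: stock 134.0000 → up 182.2400 (V=2.8122), down 87.1000 (V=22.3052). Price 6.2853; hedge Δ=-0.2049, bond B=33.7403.
Verification: the root portfolio costs Δ(0,0)·S0 + B(0,0) = 6.2853, matching V0.

(0,0): Delta=-0.2049 Bond=33.7403
(1,0): Delta=-0.8487 Bond=96.2264
(1,1): Delta=-0.1080 Bond=22.4975
(2,0): Delta=-1.0000 Bond=123.0756
(2,1): Delta=-0.8259 Bond=111.8126
(2,2): Delta=0.0000 Bond=0.0000
V0=6.2853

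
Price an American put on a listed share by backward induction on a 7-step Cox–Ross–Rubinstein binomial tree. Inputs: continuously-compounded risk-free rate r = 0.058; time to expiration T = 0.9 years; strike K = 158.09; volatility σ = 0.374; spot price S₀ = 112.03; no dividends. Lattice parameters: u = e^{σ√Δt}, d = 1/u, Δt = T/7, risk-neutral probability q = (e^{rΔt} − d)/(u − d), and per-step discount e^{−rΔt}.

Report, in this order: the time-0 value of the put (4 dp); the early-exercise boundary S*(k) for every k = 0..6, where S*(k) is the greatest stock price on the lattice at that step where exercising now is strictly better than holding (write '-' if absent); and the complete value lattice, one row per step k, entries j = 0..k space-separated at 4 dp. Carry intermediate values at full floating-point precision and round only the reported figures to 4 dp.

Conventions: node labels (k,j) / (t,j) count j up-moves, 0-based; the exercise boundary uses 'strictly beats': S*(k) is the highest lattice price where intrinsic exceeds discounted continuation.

price = 46.7935
boundary = - 97.9701 85.6747 97.9701 112.0300 97.9701 112.0300
tree:
46.7935
60.1199 33.8709
72.4153 46.0949 21.8802
83.1676 60.1199 32.4471 11.4030
92.5705 72.4153 46.0600 19.0141 3.7906
100.7933 83.1676 60.1199 30.5010 7.5525 0.0000
107.9841 92.5705 72.4153 46.0600 15.0480 0.0000 0.0000
114.2725 100.7933 83.1676 60.1199 29.9823 0.0000 0.0000 0.0000

Δt=0.12857  u=1.14351  d=0.87450  q=0.49435  discount=0.99257
step 7 (expiry): payoffs max(K−S,0) = 114.2725 100.7933 83.1676 60.1199 29.9823 0.0000 0.0000 0.0000
step 6: (k=6,j=0): S=50.1059, K−S=107.9841, hold=106.8096 ⇒ V=107.9841 exercise | (k=6,j=1): S=65.5195, K−S=92.5705, hold=91.3960 ⇒ V=92.5705 exercise | (k=6,j=2): S=85.6747, K−S=72.4153, hold=71.2408 ⇒ V=72.4153 exercise | (k=6,j=3): S=112.0300, K−S=46.0600, hold=44.8855 ⇒ V=46.0600 exercise | (k=6,j=4): S=146.4928, K−S=11.5972, hold=15.0480 ⇒ V=15.0480 continue | (k=6,j=5): S=191.5570, K−S=0.0000, hold=0.0000 ⇒ V=0.0000 continue | (k=6,j=6): S=250.4839, K−S=0.0000, hold=0.0000 ⇒ V=0.0000 continue  boundary S*=112.0300
step 5: (k=5,j=0): S=57.2967, K−S=100.7933, hold=99.6188 ⇒ V=100.7933 exercise | (k=5,j=1): S=74.9224, K−S=83.1676, hold=81.9931 ⇒ V=83.1676 exercise | (k=5,j=2): S=97.9701, K−S=60.1199, hold=58.9454 ⇒ V=60.1199 exercise | (k=5,j=3): S=128.1077, K−S=29.9823, hold=30.5010 ⇒ V=30.5010 continue | (k=5,j=4): S=167.5163, K−S=0.0000, hold=7.5525 ⇒ V=7.5525 continue | (k=5,j=5): S=219.0478, K−S=0.0000, hold=0.0000 ⇒ V=0.0000 continue  boundary S*=97.9701
step 4: (k=4,j=0): S=65.5195, K−S=92.5705, hold=91.3960 ⇒ V=92.5705 exercise | (k=4,j=1): S=85.6747, K−S=72.4153, hold=71.2408 ⇒ V=72.4153 exercise | (k=4,j=2): S=112.0300, K−S=46.0600, hold=45.1400 ⇒ V=46.0600 exercise | (k=4,j=3): S=146.4928, K−S=11.5972, hold=19.0141 ⇒ V=19.0141 continue | (k=4,j=4): S=191.5570, K−S=0.0000, hold=3.7906 ⇒ V=3.7906 continue  boundary S*=112.0300
step 3: (k=3,j=0): S=74.9224, K−S=83.1676, hold=81.9931 ⇒ V=83.1676 exercise | (k=3,j=1): S=97.9701, K−S=60.1199, hold=58.9454 ⇒ V=60.1199 exercise | (k=3,j=2): S=128.1077, K−S=29.9823, hold=32.4471 ⇒ V=32.4471 continue | (k=3,j=3): S=167.5163, K−S=0.0000, hold=11.4030 ⇒ V=11.4030 continue  boundary S*=97.9701
step 2: (k=2,j=0): S=85.6747, K−S=72.4153, hold=71.2408 ⇒ V=72.4153 exercise | (k=2,j=1): S=112.0300, K−S=46.0600, hold=46.0949 ⇒ V=46.0949 continue | (k=2,j=2): S=146.4928, K−S=11.5972, hold=21.8802 ⇒ V=21.8802 continue  boundary S*=85.6747
step 1: (k=1,j=0): S=97.9701, K−S=60.1199, hold=58.9625 ⇒ V=60.1199 exercise | (k=1,j=1): S=128.1077, K−S=29.9823, hold=33.8709 ⇒ V=33.8709 continue  boundary S*=97.9701
step 0: (k=0,j=0): S=112.0300, K−S=46.0600, hold=46.7935 ⇒ V=46.7935 continue  boundary S*=-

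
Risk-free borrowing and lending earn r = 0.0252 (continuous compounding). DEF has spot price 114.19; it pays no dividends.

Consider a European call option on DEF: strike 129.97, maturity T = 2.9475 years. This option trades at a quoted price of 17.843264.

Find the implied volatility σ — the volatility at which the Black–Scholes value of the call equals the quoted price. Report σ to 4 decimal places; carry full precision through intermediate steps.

At σ = 0.2624 the Black–Scholes value reproduces the quote:
σ√T = 0.2624·√2.9475 = 0.450496
d₁ = (ln(S/K) + (r+σ²/2)T) / (σ√T) = (ln(114.19/129.97) + (0.0252+0.2624²/2)·2.9475) / 0.450496 = (-0.129440 + 0.175750) / 0.450496 = 0.102799
d₂ = d₁ − σ√T = 0.102799 − 0.450496 = -0.347697
e^{−rT} = 0.928414
N(d₁) = 0.540939,  N(d₂) = 0.364034
V = S·N(d₁) − K·e^{−rT}·N(d₂) = 61.769774 − 43.926511 = 17.843264 (equal to the quote); since ∂V/∂σ > 0 for all σ, the implied volatility is unique

sigma = 0.2624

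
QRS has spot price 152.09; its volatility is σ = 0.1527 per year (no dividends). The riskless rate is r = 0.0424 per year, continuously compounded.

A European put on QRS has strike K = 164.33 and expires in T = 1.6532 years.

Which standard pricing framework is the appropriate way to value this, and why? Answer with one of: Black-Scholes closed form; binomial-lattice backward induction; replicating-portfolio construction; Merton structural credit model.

Key observation: with QRS following a GBM at constant σ and r, the European put struck at 164.33 prices in closed form — nothing here needs a stepwise model or a balance sheet.

framework: Black-Scholes closed form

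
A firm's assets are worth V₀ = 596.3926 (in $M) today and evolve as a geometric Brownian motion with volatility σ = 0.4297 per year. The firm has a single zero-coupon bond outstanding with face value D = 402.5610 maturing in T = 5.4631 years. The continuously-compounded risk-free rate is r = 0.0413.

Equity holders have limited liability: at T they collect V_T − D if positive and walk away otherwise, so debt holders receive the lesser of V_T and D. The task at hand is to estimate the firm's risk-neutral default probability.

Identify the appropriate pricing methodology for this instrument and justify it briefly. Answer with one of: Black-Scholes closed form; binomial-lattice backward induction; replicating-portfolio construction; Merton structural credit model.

framework: Merton structural credit model

Key observation: the question is about default risk generated by asset-value dynamics against a debt face of 402.5610 — the structural framework prices exactly that.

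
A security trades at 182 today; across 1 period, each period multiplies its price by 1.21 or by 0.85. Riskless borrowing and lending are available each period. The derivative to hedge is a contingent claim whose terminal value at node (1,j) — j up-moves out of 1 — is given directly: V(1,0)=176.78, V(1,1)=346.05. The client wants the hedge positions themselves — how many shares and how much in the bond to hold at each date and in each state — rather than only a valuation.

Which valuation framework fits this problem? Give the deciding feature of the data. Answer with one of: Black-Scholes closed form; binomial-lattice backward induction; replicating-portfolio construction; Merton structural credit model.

framework: replicating-portfolio construction

Key observation: a price alone would not answer the question — the per-node share/bond construction on the spot-182, 1.21/0.85 tree is required, and only the replicating-portfolio method yields it.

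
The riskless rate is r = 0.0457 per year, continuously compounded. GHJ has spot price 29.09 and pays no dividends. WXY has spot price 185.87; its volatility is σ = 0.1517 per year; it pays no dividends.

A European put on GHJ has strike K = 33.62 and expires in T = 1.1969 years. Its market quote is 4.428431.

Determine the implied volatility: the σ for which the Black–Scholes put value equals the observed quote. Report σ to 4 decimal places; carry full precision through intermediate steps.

sigma = 0.2151

At σ = 0.2151 the Black–Scholes value reproduces the quote:
σ√T = 0.2151·√1.1969 = 0.235326
d₁ = (ln(S/K) + (r+σ²/2)T) / (σ√T) = (ln(29.09/33.62) + (0.0457+0.2151²/2)·1.1969) / 0.235326 = (-0.144727 + 0.082387) / 0.235326 = -0.264906
d₂ = d₁ − σ√T = -0.264906 − 0.235326 = -0.500232
e^{−rT} = 0.946771
N(−d₁) = 0.604459,  N(−d₂) = 0.691544
V = K·e^{−rT}·N(−d₂) − S·N(−d₁) = 22.012147 − 17.583716 = 4.428431 (the observed quote) — the price is monotone increasing in volatility, hence this σ is the only solution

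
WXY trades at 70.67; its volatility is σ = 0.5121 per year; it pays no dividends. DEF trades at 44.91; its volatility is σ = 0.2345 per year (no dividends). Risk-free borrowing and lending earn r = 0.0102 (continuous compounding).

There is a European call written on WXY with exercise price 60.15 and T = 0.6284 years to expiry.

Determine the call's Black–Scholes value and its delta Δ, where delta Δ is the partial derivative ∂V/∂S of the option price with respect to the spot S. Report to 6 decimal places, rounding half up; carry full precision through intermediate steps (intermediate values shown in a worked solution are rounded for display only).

price = 16.809010
Δ = 0.730989

σ√T = 0.5121·√0.6284 = 0.405950
d₁ = (ln(S/K) + (r+σ²/2)T) / (σ√T) = (ln(70.67/60.15) + (0.0102+0.5121²/2)·0.6284) / 0.405950 = (0.161180 + 0.088808) / 0.405950 = 0.615807
d₂ = d₁ − σ√T = 0.615807 − 0.405950 = 0.209857
e^{−rT} = 0.993611
N(d₁) = 0.730989,  N(d₂) = 0.583110
Call price V = S·N(d₁) − K·e^{−rT}·N(d₂) = 51.659006 − 34.849997 = 16.809010
Δ = N(d₁) = 0.730989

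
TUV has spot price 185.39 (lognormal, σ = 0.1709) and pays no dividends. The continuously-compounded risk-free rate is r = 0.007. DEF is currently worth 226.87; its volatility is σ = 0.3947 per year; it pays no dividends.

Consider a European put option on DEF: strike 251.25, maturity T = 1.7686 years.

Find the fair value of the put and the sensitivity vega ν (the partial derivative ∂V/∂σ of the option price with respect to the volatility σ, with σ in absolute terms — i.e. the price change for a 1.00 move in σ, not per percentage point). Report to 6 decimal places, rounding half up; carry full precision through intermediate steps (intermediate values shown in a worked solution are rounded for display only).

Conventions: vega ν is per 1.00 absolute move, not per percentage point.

σ√T = 0.3947·√1.7686 = 0.524906
d₁ = (ln(S/K) + (r+σ²/2)T) / (σ√T) = (ln(226.87/251.25) + (0.007+0.3947²/2)·1.7686) / 0.524906 = (-0.102071 + 0.150144) / 0.524906 = 0.091583
d₂ = d₁ − σ√T = 0.091583 − 0.524906 = -0.433324
e^{−rT} = 0.987696
N(−d₁) = 0.463515,  N(−d₂) = 0.667610
Put price V = K·e^{−rT}·N(−d₂) − S·N(−d₁) = 165.673257 − 105.157609 = 60.515648
φ(d₁) = (1/√(2π))·e^{−d₁²/2} = 0.397273
ν = S·φ(d₁)·√T = 119.861760

price = 60.515648
ν = 119.861760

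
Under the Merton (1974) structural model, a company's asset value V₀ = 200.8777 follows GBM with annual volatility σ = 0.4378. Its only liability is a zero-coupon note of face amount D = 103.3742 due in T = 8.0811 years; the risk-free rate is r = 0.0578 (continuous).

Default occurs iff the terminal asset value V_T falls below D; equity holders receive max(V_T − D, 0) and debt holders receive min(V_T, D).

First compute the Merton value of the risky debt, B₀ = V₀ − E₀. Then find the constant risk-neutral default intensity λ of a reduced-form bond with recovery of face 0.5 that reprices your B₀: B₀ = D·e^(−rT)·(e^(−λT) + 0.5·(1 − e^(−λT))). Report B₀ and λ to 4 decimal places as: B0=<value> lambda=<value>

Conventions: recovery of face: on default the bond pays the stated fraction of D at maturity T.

B0=52.3358 lambda=0.0601

Apply the equity-as-call identities (strike 103.3742, horizon 8.0811 years):
d₁ = [ln(V₀/D) + (r + σ²/2)T] / (σ√T)
   = [ln(200.8777/103.3742) + (0.0578 + 0.5·0.4378²)·8.0811] / (0.4378·√8.0811)
   = [0.664341 + 1.241535] / 1.244546 = 1.531382
d₂ = d₁ − σ√T = 1.531382 − 1.244546 = 0.286836
N(d₁) = 0.937163,  N(d₂) = 0.612881,  e^(−rT) = 0.626825
E₀ = V₀·N(d₁) − D·e^(−rT)·N(d₂)
   = 200.8777·0.937163 − 103.3742·0.626825·0.612881 = 148.541857
B₀ = V₀ − E₀ = 200.8777 − 148.541857 = 52.335843
e^(−λT) = (B₀·e^(rT)/D − 0.5)/(1 − 0.5) = (52.3358·1.595341/103.3742 − 0.5)/0.5 = 0.61536348
λ = −ln(0.61536348)/8.0811 = 0.060084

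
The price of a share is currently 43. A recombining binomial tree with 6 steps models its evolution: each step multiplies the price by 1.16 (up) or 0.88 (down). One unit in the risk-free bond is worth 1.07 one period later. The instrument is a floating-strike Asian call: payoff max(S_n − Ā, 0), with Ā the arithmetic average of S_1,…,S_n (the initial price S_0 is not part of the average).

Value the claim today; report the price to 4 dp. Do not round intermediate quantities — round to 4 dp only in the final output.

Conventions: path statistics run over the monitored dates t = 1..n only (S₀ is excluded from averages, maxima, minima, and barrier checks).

Set p* = 0.6786 (from d < R < u); the path-dependent value is the discounted p*-expectation over all price paths.
Enumerate all 2^6 = 64 price paths (U = up ×1.16, D = down ×0.88); each path with k up-moves has probability p*^k·(1−p*)^(6−k).
DDDDDD: Ā=28.1485, payoff=0.0000, prob=0.001103
UDDDDD: Ā=37.1049, payoff=0.0000, prob=0.002328
DUDDDD: Ā=35.0982, payoff=0.0000, prob=0.002328
UUDDDD: Ā=46.2658, payoff=0.0000, prob=0.004915
DDUDDD: Ā=33.3324, payoff=0.0000, prob=0.002328
UDUDDD: Ā=43.9381, payoff=0.0000, prob=0.004915
DUUDDD: Ā=41.9314, payoff=0.0000, prob=0.004915
UUUDDD: Ā=55.2733, payoff=0.0000, prob=0.010376
DDDUDD: Ā=31.7784, payoff=0.0000, prob=0.002328
UDDUDD: Ā=41.8897, payoff=0.0000, prob=0.004915
DUDUDD: Ā=39.8830, payoff=0.0000, prob=0.004915
UUDUDD: Ā=52.5731, payoff=0.0000, prob=0.010376
DDUUDD: Ā=38.1172, payoff=0.0000, prob=0.004915
UDUUDD: Ā=50.2454, payoff=0.0000, prob=0.010376
DUUUDD: Ā=48.2387, payoff=0.0000, prob=0.010376
UUUUDD: Ā=63.5874, payoff=0.0000, prob=0.021905
DDDDUD: Ā=30.4109, payoff=0.0000, prob=0.002328
UDDDUD: Ā=40.0871, payoff=0.0000, prob=0.004915
DUDDUD: Ā=38.0804, payoff=0.0000, prob=0.004915
UUDDUD: Ā=50.1969, payoff=0.0000, prob=0.010376
DDUDUD: Ā=36.3146, payoff=0.0000, prob=0.004915
UDUDUD: Ā=47.8692, payoff=0.0000, prob=0.010376
DUUDUD: Ā=45.8625, payoff=0.0000, prob=0.010376
UUUDUD: Ā=60.4552, payoff=0.0000, prob=0.021905
DDDUUD: Ā=34.7606, payoff=0.0000, prob=0.004915
UDDUUD: Ā=45.8208, payoff=0.0000, prob=0.010376
DUDUUD: Ā=43.8141, payoff=1.9253, prob=0.010376
UUDUUD: Ā=57.7550, payoff=2.5378, prob=0.021905
DDUUUD: Ā=42.0483, payoff=3.6911, prob=0.010376
UDUUUD: Ā=55.4273, payoff=4.8656, prob=0.021905
DUUUUD: Ā=53.4206, payoff=6.8722, prob=0.021905
UUUUUD: Ā=70.4181, payoff=9.0589, prob=0.046245
DDDDDU: Ā=29.2075, payoff=0.0000, prob=0.002328
UDDDDU: Ā=38.5008, payoff=0.0000, prob=0.004915
DUDDDU: Ā=36.4942, payoff=0.0000, prob=0.004915
UUDDDU: Ā=48.1059, payoff=0.0000, prob=0.010376
DDUDDU: Ā=34.7283, payoff=0.0000, prob=0.004915
UDUDDU: Ā=45.7782, payoff=0.0000, prob=0.010376
DUUDDU: Ā=43.7715, payoff=1.9679, prob=0.010376
UUUDDU: Ā=57.6988, payoff=2.5940, prob=0.021905
DDDUDU: Ā=33.1743, payoff=1.5245, prob=0.004915
UDDUDU: Ā=43.7298, payoff=2.0096, prob=0.010376
DUDUDU: Ā=41.7231, payoff=4.0163, prob=0.010376
UUDUDU: Ā=54.9987, payoff=5.2942, prob=0.021905
DDUUDU: Ā=39.9573, payoff=5.7821, prob=0.010376
UDUUDU: Ā=52.6709, payoff=7.6219, prob=0.021905
DUUUDU: Ā=50.6643, payoff=9.6286, prob=0.021905
UUUUDU: Ā=66.7847, payoff=12.6922, prob=0.046245
DDDDUU: Ā=31.8068, payoff=2.8920, prob=0.004915
UDDDUU: Ā=41.9272, payoff=3.8122, prob=0.010376
DUDDUU: Ā=39.9205, payoff=5.8189, prob=0.010376
UUDDUU: Ā=52.6225, payoff=7.6703, prob=0.021905
DDUDUU: Ā=38.1547, payoff=7.5847, prob=0.010376
UDUDUU: Ā=50.2948, payoff=9.9981, prob=0.021905
DUUDUU: Ā=48.2881, payoff=12.0047, prob=0.021905
UUUDUU: Ā=63.6525, payoff=15.8244, prob=0.046245
DDDUUU: Ā=36.6007, payoff=9.1387, prob=0.010376
UDDUUU: Ā=48.2464, payoff=12.0465, prob=0.021905
DUDUUU: Ā=46.2397, payoff=14.0531, prob=0.021905
UUDUUU: Ā=60.9524, payoff=18.5246, prob=0.046245
DDUUUU: Ā=44.4739, payoff=15.8190, prob=0.021905
UDUUUU: Ā=58.6246, payoff=20.8523, prob=0.046245
DUUUUU: Ā=56.6180, payoff=22.8590, prob=0.046245
UUUUUU: Ā=74.6328, payoff=30.1323, prob=0.097628
Price = Σ prob·payoff / R^6 = 10.485512 / 1.500730 = 6.9869

price = 6.9869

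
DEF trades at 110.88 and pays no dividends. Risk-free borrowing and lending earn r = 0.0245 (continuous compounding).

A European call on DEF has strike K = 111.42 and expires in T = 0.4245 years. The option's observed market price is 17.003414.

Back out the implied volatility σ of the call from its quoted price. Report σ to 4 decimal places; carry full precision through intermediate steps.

At σ = 0.5844 the Black–Scholes value reproduces the quote:
σ√T = 0.5844·√0.4245 = 0.380758
d₁ = (ln(S/K) + (r+σ²/2)T) / (σ√T) = (ln(110.88/111.42) + (0.0245+0.5844²/2)·0.4245) / 0.380758 = (-0.004858 + 0.082889) / 0.380758 = 0.204934
d₂ = d₁ − σ√T = 0.204934 − 0.380758 = -0.175824
e^{−rT} = 0.989654
N(d₁) = 0.581188,  N(d₂) = 0.430216
V = S·N(d₁) − K·e^{−rT}·N(d₂) = 64.442144 − 47.438730 = 17.003414 (matching the quote); vega is positive throughout, so no other σ reproduces this price

sigma = 0.5844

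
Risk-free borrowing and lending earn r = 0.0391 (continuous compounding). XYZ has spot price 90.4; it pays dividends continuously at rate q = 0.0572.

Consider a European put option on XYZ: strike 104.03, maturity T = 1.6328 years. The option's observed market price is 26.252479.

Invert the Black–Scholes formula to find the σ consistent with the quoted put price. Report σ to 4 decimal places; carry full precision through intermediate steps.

sigma = 0.3882

At σ = 0.3882 the Black–Scholes value reproduces the quote:
σ√T = 0.3882·√1.6328 = 0.496046
d₁ = (ln(S/K) + (r−q+σ²/2)T) / (σ√T) = (ln(90.4/104.03) + (0.0391−0.0572+0.3882²/2)·1.6328) / 0.496046 = (-0.140435 + 0.093477) / 0.496046 = -0.094664
d₂ = d₁ − σ√T = -0.094664 − 0.496046 = -0.590710
e^{−rT} = 0.938153
e^{−qT} = 0.910833
N(−d₁) = 0.537709,  N(−d₂) = 0.722643
V = K·e^{−rT}·N(−d₂) − S·e^{−qT}·N(−d₁) = 70.527067 − 44.274587 = 26.252479 (matching the quote); vega is positive throughout, so no other σ reproduces this price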